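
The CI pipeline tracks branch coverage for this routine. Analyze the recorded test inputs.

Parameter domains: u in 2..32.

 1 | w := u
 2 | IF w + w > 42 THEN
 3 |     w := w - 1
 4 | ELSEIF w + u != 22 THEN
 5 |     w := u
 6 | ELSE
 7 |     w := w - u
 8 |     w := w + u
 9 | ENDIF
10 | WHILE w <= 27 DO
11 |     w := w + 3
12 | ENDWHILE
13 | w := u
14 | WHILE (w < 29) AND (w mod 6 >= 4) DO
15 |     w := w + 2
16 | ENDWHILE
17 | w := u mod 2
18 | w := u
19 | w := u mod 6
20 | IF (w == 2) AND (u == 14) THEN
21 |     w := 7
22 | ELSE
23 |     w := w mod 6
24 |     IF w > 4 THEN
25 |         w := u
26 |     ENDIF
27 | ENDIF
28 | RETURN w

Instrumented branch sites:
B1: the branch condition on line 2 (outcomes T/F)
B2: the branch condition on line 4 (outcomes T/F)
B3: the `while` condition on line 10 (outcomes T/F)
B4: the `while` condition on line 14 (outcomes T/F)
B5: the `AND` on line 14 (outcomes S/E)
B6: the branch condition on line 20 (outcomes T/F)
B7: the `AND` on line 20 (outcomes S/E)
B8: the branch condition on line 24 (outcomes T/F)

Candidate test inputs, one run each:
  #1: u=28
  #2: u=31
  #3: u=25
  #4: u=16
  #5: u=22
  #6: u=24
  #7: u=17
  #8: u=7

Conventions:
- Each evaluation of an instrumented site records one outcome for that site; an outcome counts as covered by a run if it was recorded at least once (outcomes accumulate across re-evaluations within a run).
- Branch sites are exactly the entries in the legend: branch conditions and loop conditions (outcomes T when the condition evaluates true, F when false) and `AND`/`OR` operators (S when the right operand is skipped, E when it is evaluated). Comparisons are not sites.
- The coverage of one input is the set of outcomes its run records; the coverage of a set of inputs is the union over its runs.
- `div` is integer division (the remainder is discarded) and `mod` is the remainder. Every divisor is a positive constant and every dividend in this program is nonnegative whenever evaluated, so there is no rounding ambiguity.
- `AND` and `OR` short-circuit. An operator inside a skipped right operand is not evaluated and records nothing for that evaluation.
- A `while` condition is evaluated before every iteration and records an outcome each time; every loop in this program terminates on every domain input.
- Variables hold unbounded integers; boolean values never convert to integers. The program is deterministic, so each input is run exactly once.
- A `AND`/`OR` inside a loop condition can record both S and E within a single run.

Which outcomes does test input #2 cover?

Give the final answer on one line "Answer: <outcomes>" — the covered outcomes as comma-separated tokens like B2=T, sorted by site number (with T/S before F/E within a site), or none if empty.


Running input #2 (u=31), event by event:
  B1->T, B3->F, B5->S, B4->F, B7->S, B6->F, B8->F
deduplicating events, the covered set is: B1=T, B3=F, B4=F, B5=S, B6=F, B7=S, B8=F
Answer: B1=T, B3=F, B4=F, B5=S, B6=F, B7=S, B8=F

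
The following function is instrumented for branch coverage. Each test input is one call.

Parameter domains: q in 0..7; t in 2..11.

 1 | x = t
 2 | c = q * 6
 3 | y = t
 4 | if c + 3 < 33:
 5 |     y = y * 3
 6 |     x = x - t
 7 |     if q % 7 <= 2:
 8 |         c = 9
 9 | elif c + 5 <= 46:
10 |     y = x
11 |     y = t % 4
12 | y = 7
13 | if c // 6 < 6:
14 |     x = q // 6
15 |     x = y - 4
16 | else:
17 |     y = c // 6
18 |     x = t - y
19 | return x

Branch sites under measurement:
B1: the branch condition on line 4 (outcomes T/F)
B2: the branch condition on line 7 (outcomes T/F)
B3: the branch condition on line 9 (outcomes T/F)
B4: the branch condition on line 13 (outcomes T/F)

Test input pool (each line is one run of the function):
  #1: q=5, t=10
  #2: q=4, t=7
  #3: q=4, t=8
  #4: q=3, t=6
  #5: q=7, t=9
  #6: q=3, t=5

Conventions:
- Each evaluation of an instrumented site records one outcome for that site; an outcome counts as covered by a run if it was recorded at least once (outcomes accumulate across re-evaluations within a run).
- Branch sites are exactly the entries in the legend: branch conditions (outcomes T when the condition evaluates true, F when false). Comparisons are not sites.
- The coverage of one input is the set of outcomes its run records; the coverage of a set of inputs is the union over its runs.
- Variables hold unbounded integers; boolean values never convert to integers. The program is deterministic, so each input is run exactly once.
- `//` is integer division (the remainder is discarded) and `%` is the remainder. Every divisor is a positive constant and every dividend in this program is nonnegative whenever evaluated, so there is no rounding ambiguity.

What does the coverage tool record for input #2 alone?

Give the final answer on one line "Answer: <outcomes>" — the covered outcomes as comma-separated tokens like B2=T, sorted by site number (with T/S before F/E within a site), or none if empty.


Running input #2 (q=4, t=7), event by event:
  B1->T, B2->F, B4->T
deduplicating events, the covered set is: B1=T, B2=F, B4=T
Answer: B1=T, B2=F, B4=T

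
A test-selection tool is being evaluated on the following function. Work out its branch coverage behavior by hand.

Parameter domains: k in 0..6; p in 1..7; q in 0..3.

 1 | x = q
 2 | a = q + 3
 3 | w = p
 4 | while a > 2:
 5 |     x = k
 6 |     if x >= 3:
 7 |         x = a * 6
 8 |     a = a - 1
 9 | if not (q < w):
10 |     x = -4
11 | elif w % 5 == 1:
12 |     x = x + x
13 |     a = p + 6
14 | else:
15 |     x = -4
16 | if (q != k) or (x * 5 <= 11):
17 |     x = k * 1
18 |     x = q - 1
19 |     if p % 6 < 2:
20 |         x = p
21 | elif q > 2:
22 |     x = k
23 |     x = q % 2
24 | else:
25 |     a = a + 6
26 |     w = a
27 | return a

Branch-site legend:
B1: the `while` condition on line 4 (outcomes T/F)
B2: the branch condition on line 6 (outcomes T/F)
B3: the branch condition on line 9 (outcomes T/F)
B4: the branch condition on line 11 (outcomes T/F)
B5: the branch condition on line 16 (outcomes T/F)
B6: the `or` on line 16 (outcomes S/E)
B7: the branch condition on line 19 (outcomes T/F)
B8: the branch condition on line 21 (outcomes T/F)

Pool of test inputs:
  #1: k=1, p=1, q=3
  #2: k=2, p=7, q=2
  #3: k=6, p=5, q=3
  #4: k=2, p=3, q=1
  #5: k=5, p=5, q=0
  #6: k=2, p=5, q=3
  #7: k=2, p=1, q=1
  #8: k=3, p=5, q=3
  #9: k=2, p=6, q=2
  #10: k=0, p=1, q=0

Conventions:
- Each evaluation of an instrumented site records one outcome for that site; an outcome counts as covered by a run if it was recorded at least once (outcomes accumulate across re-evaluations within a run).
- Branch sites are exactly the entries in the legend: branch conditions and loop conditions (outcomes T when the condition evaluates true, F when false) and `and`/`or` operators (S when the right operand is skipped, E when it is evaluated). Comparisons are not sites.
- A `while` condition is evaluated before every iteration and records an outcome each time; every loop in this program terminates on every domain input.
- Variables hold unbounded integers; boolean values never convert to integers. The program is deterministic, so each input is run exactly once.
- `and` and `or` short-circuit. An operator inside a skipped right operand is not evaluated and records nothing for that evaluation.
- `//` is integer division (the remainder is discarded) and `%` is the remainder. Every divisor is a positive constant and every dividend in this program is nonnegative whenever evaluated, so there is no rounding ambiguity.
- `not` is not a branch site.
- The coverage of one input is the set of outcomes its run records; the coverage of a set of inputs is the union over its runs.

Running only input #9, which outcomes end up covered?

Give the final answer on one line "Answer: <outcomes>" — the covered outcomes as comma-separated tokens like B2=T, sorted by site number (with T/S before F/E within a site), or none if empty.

Event log for input #9 (k=2, p=6, q=2):
  B1->T, B2->F, B1->T, B2->F, B1->T, B2->F, B1->F, B3->F, B4->T, B6->E
  B5->F, B8->F
collecting distinct outcomes: B1=T, B1=F, B2=F, B3=F, B4=T, B5=F, B6=E, B8=F

Answer: B1=T, B1=F, B2=F, B3=F, B4=T, B5=F, B6=E, B8=F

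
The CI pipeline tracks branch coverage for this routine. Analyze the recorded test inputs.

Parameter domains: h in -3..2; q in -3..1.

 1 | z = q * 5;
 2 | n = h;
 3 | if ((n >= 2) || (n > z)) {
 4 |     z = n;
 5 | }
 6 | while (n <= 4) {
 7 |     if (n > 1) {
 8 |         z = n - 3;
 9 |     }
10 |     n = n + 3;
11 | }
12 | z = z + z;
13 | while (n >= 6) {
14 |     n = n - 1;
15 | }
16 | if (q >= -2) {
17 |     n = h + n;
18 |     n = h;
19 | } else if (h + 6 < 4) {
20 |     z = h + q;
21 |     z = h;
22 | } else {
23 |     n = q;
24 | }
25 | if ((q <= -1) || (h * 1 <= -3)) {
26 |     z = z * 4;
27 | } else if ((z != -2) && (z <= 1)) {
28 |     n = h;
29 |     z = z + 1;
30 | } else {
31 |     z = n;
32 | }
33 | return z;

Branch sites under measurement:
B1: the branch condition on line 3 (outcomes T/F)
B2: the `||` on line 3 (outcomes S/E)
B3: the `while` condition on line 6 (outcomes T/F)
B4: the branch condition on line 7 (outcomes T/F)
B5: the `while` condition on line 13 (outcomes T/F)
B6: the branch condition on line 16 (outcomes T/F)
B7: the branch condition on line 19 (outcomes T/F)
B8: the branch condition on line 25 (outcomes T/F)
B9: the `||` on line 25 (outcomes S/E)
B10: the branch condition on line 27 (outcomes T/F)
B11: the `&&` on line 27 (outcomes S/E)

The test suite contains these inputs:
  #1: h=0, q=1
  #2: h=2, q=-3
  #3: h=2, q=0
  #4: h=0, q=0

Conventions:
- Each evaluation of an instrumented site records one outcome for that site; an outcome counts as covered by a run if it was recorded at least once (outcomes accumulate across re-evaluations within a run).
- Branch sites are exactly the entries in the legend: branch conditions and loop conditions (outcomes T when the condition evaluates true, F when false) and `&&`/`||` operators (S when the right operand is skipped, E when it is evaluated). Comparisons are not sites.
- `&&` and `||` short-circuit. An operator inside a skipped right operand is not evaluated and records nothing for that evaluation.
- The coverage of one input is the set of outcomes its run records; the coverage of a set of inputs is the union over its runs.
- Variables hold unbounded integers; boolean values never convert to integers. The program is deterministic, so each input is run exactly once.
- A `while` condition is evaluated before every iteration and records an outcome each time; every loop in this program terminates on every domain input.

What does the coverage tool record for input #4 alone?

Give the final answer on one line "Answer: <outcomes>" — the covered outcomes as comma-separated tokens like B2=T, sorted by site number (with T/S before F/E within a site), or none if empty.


Event log for input #4 (h=0, q=0):
  B2->E, B1->F, B3->T, B4->F, B3->T, B4->T, B3->F, B5->T, B5->F, B6->T
  B9->E, B8->F, B11->E, B10->T
deduplicating events, the covered set is: B1=F, B2=E, B3=T, B3=F, B4=T, B4=F, B5=T, B5=F, B6=T, B8=F, B9=E, B10=T, B11=E
Answer: B1=F, B2=E, B3=T, B3=F, B4=T, B4=F, B5=T, B5=F, B6=T, B8=F, B9=E, B10=T, B11=E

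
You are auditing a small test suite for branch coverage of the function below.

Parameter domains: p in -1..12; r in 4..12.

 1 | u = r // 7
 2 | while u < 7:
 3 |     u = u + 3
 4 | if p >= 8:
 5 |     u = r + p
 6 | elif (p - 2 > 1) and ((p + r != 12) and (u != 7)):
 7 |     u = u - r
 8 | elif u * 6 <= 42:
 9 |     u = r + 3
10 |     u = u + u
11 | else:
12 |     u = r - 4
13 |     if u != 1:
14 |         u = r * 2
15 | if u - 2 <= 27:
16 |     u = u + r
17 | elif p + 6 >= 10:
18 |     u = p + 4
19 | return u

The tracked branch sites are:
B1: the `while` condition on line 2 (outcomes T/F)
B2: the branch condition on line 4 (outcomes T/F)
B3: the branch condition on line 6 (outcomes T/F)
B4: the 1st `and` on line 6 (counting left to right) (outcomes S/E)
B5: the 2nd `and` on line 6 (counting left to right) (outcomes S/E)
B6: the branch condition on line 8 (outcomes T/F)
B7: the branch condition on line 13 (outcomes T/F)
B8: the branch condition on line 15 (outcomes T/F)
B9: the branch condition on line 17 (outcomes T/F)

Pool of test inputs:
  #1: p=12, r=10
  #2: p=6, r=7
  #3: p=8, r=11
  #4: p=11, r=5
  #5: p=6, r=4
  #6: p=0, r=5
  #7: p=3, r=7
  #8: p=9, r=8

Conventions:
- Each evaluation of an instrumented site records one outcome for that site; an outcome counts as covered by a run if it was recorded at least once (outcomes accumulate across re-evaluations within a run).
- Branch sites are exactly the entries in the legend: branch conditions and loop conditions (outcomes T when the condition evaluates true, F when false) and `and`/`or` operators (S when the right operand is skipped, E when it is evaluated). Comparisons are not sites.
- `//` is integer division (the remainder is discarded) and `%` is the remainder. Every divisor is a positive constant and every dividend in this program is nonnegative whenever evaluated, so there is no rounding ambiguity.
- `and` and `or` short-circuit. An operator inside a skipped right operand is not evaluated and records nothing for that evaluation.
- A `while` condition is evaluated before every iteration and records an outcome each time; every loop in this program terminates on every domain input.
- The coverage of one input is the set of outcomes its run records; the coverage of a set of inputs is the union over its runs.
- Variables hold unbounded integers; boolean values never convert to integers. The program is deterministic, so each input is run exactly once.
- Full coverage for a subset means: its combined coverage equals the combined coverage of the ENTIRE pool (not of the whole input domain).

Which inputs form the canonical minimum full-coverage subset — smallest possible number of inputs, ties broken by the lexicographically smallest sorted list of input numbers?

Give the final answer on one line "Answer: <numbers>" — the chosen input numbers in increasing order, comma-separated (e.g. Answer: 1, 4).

run #1 (p=12, r=10) runs B1->T, B1->T, B1->F, B2->T, B8->T; records B1=T, B1=F, B2=T, B8=T
run #2 (p=6, r=7) runs B1->T, B1->T, B1->F, B2->F, B4->E, B5->E, B3->F, B6->T, B8->T; records B1=T, B1=F, B2=F, B3=F, B4=E, B5=E, B6=T, B8=T
run #3 (p=8, r=11) runs B1->T, B1->T, B1->F, B2->T, B8->T; records B1=T, B1=F, B2=T, B8=T
run #4 (p=11, r=5) runs B1->T, B1->T, B1->T, B1->F, B2->T, B8->T; records B1=T, B1=F, B2=T, B8=T
run #5 (p=6, r=4) runs B1->T, B1->T, B1->T, B1->F, B2->F, B4->E, B5->E, B3->T, B8->T; records B1=T, B1=F, B2=F, B3=T, B4=E, B5=E, B8=T
run #6 (p=0, r=5) runs B1->T, B1->T, B1->T, B1->F, B2->F, B4->S, B3->F, B6->F, B7->F, B8->T; records B1=T, B1=F, B2=F, B3=F, B4=S, B6=F, B7=F, B8=T
run #7 (p=3, r=7) runs B1->T, B1->T, B1->F, B2->F, B4->S, B3->F, B6->T, B8->T; records B1=T, B1=F, B2=F, B3=F, B4=S, B6=T, B8=T
run #8 (p=9, r=8) runs B1->T, B1->T, B1->F, B2->T, B8->T; records B1=T, B1=F, B2=T, B8=T
pool-wide coverage (13 outcomes): B1=T, B1=F, B2=T, B2=F, B3=T, B3=F, B4=S, B4=E, B5=E, B6=T, B6=F, B7=F, B8=T
every size-1 subset falls short of the 13 outcomes (best: 8/13)
every size-2 subset falls short of the 13 outcomes (best: 11/13)
every size-3 subset falls short of the 13 outcomes (best: 12/13)
inputs {1, 2, 5, 6} (size 4) cover everything; no size-4 subset with a lexicographically smaller index list covers all 13

Answer: 1, 2, 5, 6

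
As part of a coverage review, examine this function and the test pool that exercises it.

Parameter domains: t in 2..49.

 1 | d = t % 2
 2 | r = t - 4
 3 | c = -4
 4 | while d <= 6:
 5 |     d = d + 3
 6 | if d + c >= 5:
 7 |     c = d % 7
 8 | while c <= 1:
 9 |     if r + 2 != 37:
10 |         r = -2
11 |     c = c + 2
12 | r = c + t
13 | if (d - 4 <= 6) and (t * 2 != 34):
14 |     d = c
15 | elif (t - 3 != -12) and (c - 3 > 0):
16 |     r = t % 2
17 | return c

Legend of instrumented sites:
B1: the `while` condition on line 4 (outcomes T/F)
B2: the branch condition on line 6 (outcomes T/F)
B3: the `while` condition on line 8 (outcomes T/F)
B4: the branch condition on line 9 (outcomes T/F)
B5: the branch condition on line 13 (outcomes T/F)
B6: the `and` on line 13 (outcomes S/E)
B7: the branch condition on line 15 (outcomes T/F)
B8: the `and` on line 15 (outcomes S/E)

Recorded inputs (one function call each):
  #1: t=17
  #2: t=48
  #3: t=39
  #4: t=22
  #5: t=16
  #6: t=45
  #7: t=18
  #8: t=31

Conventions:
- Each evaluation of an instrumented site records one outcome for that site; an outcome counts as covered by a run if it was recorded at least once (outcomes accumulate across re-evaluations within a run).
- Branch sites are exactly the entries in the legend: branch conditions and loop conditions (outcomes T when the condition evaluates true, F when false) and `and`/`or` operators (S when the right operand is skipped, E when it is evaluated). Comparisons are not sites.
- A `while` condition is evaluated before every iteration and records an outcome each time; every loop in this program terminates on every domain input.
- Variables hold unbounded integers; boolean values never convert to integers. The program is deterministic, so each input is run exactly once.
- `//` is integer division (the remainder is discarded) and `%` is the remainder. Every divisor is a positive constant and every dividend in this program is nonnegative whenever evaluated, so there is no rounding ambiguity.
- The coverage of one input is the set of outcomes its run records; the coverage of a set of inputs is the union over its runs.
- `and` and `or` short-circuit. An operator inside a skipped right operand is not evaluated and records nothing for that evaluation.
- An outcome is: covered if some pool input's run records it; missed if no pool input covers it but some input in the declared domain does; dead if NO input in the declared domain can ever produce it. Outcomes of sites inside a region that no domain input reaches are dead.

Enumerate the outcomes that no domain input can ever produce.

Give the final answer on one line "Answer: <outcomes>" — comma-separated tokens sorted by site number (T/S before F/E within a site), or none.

exhaustive pass over the 48-input domain:
  B6=S: unreachable across the whole domain -> dead
  B7=T: unreachable across the whole domain -> dead
  B8=S: unreachable across the whole domain -> dead
  reachable outcomes have witnesses, e.g. B1=T (e.g. t=2), B1=F (e.g. t=2), B2=T (e.g. t=2), B2=F (e.g. t=3)

Answer: B6=S, B7=T, B8=S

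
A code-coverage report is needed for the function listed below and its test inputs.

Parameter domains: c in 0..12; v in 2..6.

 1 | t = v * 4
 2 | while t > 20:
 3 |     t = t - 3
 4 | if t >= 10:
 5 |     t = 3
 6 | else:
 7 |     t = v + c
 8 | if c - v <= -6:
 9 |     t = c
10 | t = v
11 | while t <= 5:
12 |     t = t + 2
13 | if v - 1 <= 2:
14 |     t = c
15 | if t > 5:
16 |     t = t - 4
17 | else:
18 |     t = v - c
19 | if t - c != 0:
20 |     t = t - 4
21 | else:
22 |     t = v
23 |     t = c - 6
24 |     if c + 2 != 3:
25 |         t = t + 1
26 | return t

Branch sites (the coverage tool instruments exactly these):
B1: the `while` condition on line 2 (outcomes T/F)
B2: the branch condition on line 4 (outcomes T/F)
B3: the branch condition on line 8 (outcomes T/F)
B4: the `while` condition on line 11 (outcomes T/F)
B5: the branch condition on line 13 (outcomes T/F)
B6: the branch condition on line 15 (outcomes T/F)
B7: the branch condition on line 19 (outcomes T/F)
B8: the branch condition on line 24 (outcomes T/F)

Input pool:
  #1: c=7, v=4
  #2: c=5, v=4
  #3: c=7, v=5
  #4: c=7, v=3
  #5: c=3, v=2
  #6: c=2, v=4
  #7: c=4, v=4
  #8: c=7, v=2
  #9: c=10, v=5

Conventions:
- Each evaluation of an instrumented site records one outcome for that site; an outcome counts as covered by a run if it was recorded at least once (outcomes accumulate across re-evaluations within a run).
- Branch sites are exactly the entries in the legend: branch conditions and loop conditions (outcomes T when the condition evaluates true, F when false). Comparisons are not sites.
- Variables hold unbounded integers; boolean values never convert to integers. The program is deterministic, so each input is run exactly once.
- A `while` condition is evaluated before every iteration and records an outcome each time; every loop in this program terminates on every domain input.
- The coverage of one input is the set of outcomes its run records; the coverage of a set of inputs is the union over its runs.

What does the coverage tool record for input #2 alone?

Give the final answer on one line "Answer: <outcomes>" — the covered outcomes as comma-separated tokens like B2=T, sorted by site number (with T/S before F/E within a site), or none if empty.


Tracing the run of input #2 (c=5, v=4):
  B1->F, B2->T, B3->F, B4->T, B4->F, B5->F, B6->T, B7->T
distinct outcomes covered: B1=F, B2=T, B3=F, B4=T, B4=F, B5=F, B6=T, B7=T
Answer: B1=F, B2=T, B3=F, B4=T, B4=F, B5=F, B6=T, B7=T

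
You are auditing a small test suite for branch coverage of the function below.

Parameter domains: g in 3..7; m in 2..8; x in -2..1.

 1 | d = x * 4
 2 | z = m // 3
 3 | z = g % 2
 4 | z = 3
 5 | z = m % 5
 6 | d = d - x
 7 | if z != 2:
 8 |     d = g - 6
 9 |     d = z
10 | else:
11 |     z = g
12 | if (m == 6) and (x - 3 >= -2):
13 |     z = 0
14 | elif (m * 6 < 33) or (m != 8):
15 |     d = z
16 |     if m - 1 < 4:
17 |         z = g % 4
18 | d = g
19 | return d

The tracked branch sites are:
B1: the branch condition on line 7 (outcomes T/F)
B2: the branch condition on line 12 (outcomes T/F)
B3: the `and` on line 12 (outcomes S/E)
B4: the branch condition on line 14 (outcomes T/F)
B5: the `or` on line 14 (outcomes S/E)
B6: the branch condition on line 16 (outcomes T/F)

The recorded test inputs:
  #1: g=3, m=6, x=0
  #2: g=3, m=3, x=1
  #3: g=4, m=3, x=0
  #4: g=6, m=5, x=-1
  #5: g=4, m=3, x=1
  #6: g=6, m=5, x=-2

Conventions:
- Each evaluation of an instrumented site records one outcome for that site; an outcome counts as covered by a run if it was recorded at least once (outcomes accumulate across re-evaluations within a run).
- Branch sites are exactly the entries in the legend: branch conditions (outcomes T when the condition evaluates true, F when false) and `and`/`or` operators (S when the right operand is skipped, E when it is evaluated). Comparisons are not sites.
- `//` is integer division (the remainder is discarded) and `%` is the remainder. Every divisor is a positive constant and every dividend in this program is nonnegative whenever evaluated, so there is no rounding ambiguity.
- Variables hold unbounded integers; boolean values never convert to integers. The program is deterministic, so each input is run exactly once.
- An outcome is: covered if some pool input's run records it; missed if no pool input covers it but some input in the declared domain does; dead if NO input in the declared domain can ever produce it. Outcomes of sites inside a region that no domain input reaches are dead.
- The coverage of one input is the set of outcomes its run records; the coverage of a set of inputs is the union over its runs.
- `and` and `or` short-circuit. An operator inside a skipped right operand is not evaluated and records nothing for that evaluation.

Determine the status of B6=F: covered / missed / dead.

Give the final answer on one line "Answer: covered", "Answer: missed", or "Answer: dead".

B6=F is recorded by pool input(s) 1, 4, 6 -> covered

Answer: covered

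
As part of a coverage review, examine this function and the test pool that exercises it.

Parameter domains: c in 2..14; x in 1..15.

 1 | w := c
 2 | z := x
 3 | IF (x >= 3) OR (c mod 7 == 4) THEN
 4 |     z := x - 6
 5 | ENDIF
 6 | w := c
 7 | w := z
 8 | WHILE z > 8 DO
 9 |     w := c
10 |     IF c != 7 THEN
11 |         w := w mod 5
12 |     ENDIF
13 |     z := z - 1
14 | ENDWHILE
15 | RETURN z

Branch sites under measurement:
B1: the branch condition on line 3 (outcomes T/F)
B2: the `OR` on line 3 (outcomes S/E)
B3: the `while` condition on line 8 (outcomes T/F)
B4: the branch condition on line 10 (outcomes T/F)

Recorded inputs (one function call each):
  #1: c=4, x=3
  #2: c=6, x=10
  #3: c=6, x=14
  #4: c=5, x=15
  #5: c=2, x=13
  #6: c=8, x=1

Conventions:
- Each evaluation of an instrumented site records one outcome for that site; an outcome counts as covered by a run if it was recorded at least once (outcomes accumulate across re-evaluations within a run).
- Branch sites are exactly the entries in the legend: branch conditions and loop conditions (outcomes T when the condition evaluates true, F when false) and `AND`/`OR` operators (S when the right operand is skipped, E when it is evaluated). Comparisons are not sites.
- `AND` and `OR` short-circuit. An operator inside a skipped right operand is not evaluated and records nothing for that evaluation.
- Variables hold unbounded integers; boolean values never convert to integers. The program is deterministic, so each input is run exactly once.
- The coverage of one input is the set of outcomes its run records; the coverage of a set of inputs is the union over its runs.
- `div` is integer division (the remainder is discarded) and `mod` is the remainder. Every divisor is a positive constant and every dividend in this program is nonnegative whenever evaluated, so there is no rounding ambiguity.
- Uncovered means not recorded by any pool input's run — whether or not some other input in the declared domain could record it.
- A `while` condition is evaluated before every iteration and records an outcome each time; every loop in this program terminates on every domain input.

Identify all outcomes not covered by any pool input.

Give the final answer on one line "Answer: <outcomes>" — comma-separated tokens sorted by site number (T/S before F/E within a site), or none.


input #1, c=4, x=3: events B2->S, B1->T, B3->F; outcomes B1=T, B2=S, B3=F
input #2, c=6, x=10: events B2->S, B1->T, B3->F; outcomes B1=T, B2=S, B3=F
input #3, c=6, x=14: events B2->S, B1->T, B3->F; outcomes B1=T, B2=S, B3=F
input #4, c=5, x=15: events B2->S, B1->T, B3->T, B4->T, B3->F; outcomes B1=T, B2=S, B3=T, B3=F, B4=T
input #5, c=2, x=13: events B2->S, B1->T, B3->F; outcomes B1=T, B2=S, B3=F
input #6, c=8, x=1: events B2->E, B1->F, B3->F; outcomes B1=F, B2=E, B3=F
union over the pool: B1=T, B1=F, B2=S, B2=E, B3=T, B3=F, B4=T
uncovered (1 of 8): B4=F
Answer: B4=F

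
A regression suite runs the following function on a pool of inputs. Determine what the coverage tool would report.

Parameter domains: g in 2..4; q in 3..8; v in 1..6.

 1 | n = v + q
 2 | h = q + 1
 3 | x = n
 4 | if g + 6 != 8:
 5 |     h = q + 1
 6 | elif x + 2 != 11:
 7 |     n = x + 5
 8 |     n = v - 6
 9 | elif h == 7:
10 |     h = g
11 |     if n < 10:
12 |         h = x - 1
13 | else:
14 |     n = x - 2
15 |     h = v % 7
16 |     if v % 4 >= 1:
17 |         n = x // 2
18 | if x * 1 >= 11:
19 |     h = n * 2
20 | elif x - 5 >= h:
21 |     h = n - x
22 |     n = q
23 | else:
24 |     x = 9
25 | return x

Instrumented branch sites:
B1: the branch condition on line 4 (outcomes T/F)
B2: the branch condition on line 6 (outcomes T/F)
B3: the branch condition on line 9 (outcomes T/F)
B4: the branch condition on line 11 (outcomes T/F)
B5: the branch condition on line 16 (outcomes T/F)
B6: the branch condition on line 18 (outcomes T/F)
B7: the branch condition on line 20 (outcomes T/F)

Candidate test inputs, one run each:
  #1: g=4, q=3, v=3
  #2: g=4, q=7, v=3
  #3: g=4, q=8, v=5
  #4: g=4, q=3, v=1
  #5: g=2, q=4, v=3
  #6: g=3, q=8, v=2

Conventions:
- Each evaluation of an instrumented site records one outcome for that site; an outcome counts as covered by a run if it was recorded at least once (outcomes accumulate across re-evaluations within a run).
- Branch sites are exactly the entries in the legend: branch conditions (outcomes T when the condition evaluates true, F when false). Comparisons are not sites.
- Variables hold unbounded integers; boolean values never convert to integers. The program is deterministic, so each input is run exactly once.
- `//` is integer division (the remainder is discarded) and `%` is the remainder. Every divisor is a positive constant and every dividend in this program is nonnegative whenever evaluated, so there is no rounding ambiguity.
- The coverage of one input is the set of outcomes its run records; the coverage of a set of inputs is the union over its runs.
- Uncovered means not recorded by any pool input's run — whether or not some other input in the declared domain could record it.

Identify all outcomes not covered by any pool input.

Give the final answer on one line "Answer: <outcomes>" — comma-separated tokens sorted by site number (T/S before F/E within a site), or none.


input #1, g=4, q=3, v=3: outcomes B1=T, B6=F, B7=F
input #2, g=4, q=7, v=3: outcomes B1=T, B6=F, B7=F
input #3, g=4, q=8, v=5: outcomes B1=T, B6=T
input #4, g=4, q=3, v=1: outcomes B1=T, B6=F, B7=F
input #5, g=2, q=4, v=3: outcomes B1=F, B2=T, B6=F, B7=F
input #6, g=3, q=8, v=2: outcomes B1=T, B6=F, B7=F
union over the pool: B1=T, B1=F, B2=T, B6=T, B6=F, B7=F
uncovered (8 of 14): B2=F, B3=T, B3=F, B4=T, B4=F, B5=T, B5=F, B7=T
Answer: B2=F, B3=T, B3=F, B4=T, B4=F, B5=T, B5=F, B7=T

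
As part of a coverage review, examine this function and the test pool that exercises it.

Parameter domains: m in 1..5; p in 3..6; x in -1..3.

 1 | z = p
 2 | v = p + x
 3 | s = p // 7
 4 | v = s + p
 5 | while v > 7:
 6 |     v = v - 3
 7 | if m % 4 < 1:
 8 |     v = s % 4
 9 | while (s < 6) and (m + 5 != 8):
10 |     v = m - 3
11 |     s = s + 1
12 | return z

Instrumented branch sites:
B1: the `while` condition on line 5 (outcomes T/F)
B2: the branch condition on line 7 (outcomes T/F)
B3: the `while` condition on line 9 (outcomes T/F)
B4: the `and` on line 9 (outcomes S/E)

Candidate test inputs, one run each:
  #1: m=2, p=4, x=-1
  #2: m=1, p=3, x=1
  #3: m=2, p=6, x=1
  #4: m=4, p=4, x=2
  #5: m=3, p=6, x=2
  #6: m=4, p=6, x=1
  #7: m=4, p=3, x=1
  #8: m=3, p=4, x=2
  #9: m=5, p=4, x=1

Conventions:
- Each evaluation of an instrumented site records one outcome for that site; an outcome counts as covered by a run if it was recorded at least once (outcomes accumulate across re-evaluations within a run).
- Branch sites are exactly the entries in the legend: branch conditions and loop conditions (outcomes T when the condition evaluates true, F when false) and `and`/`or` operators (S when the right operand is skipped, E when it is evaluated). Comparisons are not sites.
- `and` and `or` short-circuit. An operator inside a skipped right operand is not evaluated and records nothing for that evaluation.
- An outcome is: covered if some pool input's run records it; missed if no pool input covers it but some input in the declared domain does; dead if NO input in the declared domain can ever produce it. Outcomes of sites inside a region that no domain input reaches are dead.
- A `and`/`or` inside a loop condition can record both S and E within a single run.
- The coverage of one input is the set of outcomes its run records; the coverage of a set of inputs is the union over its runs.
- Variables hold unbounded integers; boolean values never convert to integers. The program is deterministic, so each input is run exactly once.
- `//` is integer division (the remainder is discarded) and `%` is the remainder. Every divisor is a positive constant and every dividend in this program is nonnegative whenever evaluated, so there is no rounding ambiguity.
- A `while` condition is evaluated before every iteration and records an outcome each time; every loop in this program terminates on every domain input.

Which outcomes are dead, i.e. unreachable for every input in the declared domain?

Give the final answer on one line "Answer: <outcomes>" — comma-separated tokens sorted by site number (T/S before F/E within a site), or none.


exhaustive pass over the 100-input domain:
  B1=T: unreachable across the whole domain -> dead
  reachable outcomes have witnesses, e.g. B1=F (e.g. m=1, p=3, x=-1), B2=T (e.g. m=4, p=3, x=-1), B2=F (e.g. m=1, p=3, x=-1), B3=T (e.g. m=1, p=3, x=-1)
Answer: B1=T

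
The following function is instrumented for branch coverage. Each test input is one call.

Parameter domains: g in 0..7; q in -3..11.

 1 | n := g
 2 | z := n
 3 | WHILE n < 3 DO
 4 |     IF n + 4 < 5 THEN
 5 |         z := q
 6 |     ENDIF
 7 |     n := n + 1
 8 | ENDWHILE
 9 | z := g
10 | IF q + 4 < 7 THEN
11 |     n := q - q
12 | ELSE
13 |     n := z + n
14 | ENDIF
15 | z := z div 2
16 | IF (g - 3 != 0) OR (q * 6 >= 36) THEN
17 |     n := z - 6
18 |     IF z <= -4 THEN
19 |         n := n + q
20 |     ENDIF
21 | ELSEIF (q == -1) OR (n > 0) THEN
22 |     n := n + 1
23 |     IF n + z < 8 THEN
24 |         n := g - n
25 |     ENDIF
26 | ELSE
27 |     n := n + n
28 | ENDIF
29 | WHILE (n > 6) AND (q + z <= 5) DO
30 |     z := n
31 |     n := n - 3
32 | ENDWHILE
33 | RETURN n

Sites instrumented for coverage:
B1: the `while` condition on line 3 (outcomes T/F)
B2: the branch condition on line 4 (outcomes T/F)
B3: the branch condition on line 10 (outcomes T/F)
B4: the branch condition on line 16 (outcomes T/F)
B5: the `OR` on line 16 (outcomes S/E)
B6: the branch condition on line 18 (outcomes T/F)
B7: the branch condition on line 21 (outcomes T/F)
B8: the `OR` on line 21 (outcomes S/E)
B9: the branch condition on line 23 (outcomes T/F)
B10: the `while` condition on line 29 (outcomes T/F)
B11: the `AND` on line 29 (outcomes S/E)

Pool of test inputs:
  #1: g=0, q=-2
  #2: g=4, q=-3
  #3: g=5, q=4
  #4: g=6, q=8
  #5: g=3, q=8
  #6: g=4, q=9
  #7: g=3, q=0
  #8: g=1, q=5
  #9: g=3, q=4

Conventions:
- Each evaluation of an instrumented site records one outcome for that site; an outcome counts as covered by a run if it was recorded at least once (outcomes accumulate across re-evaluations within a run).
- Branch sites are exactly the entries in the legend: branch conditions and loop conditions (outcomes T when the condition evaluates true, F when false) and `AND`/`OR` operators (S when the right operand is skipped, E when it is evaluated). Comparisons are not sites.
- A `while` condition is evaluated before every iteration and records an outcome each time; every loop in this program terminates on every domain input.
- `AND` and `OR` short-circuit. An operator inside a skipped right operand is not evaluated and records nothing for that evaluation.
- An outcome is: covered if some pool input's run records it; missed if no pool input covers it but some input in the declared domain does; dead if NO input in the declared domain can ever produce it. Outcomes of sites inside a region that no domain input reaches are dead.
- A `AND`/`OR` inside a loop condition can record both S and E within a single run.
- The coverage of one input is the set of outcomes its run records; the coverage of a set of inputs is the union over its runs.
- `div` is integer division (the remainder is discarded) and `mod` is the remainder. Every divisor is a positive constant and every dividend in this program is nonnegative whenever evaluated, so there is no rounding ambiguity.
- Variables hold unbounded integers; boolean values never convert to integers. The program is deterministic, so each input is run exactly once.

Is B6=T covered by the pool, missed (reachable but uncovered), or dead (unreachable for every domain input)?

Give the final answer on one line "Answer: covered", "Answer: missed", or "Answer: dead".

no pool input records B6=T
checking all 120 inputs in the declared domain: B6=T is never recorded -> dead

Answer: dead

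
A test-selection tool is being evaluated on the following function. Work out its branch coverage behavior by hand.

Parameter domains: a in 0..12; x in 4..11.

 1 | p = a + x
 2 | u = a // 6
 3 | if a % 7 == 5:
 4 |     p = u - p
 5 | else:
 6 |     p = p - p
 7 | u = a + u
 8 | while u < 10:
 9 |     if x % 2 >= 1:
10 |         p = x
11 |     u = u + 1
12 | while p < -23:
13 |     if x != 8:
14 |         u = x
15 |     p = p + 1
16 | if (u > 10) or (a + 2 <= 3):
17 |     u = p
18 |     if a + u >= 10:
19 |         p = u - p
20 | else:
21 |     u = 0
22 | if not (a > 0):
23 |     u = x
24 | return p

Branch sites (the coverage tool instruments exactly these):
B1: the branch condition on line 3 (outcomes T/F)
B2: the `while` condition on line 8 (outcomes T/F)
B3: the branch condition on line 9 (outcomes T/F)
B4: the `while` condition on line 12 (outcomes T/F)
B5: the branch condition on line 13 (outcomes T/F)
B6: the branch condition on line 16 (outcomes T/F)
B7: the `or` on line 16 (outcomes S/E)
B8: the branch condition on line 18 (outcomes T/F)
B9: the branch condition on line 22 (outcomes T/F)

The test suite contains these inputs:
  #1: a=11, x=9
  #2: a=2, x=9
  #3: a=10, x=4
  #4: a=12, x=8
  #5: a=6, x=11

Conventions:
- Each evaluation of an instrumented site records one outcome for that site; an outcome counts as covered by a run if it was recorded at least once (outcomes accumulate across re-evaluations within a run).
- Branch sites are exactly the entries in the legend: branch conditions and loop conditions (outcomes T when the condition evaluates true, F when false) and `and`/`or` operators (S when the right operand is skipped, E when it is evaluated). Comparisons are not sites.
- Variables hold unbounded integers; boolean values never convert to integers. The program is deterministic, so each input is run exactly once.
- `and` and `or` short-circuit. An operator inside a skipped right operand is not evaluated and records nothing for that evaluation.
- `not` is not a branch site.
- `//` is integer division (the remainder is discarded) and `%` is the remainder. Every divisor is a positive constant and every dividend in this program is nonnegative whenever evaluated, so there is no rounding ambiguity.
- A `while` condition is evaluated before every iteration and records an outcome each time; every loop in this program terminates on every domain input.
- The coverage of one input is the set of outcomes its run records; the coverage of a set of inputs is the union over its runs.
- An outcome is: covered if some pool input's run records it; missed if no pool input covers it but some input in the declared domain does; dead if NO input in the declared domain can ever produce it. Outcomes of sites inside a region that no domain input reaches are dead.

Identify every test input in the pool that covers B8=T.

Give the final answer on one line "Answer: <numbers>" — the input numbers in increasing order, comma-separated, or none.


input #1 (a=11, x=9): produces B8=T
input #2 (a=2, x=9): does not produce B8=T
input #3 (a=10, x=4): produces B8=T
input #4 (a=12, x=8): does not produce B8=T
input #5 (a=6, x=11): does not produce B8=T
Answer: 1, 3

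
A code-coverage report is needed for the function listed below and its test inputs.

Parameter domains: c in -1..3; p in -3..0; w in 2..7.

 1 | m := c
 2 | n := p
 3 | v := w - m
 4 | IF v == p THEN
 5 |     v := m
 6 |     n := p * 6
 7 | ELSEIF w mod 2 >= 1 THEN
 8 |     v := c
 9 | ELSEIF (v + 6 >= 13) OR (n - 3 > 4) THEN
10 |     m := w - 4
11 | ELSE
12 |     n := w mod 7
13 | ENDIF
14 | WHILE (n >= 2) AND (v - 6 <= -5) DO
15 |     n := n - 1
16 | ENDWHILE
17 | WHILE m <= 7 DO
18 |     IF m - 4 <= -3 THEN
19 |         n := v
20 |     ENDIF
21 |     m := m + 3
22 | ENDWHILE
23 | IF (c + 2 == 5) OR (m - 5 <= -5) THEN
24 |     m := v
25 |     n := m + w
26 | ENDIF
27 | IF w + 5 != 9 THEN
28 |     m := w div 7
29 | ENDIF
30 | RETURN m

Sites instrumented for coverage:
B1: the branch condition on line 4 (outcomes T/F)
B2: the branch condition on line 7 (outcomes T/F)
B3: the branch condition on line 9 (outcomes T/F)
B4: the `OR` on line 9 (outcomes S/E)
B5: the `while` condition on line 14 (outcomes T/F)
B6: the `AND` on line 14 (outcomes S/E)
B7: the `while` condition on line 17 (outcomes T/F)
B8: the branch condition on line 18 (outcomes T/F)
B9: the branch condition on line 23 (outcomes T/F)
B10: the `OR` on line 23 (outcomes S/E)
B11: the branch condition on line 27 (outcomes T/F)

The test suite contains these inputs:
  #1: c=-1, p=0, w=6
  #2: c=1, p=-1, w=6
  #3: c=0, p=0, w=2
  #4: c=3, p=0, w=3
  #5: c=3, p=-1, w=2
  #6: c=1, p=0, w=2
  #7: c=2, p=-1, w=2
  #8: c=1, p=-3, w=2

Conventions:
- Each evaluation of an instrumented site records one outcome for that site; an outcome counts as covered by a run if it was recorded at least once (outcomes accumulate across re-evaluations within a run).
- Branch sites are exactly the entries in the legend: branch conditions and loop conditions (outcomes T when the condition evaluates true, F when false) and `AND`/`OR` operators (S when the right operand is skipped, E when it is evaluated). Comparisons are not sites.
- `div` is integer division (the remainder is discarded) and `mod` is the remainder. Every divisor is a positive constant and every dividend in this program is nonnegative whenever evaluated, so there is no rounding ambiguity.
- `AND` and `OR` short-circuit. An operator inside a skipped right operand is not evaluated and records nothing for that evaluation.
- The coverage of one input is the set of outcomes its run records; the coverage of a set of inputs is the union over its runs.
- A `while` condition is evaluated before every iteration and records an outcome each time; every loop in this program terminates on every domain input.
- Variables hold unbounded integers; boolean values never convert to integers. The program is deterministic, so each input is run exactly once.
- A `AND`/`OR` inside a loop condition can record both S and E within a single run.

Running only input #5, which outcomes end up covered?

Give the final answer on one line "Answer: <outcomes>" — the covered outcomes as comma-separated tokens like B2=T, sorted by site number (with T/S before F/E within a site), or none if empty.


Tracing the run of input #5 (c=3, p=-1, w=2):
  B1->T, B6->S, B5->F, B7->T, B8->F, B7->T, B8->F, B7->F, B10->S, B9->T
  B11->T
distinct outcomes covered: B1=T, B5=F, B6=S, B7=T, B7=F, B8=F, B9=T, B10=S, B11=T
Answer: B1=T, B5=F, B6=S, B7=T, B7=F, B8=F, B9=T, B10=S, B11=T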